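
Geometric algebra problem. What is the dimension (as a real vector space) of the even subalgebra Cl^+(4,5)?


Even subalgebra dimension = 2^(n-1)
n = 4 + 5 = 9
2^(9 - 1) = 2^8 = 256
Verification: sum of C(9,k) for even k = 1 + 36 + 126 + 84 + 9 = 256
Result = 256


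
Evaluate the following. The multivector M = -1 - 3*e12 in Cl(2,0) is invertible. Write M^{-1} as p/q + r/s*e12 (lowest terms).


M = -1 - 3*e12, where e12^2 = -1.
Since M commutes with its reverse ~M = a - b*e12, M * ~M = a^2 - b^2*e12^2 = a^2 + b^2.
So M^{-1} = ~M / (a^2 + b^2) = (a - b*e12)/(a^2 + b^2).
a^2 + b^2 = 1 + 9 = 10
Scalar part = -1/10 = -1/10
Bivector coeff = 3/10 = 3/10
M^{-1} = -1/10 + 3/10*e12


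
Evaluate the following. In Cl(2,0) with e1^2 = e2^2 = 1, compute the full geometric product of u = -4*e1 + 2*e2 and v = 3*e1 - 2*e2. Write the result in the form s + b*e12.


Expand: (-4*e1 + 2*e2)(3*e1 - 2*e2)
= (-4)*3*e1e1 + (-4)*(-2)*e1e2 + 2*3*e2e1 + 2*(-2)*e2e2
Using e1^2 = e2^2 = 1, e2e1 = -e1e2:
Scalar part s = (-4)*3 + 2*(-2) = -12 + (-4) = -16
Bivector part b = (-4)*(-2) - 2*3 = 8 - 6 = 2
uv = -16 + 2*e12


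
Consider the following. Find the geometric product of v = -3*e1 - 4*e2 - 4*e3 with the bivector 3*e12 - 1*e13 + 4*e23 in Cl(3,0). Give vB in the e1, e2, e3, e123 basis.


vB has grade-1 (vector) and grade-3 (trivector) parts: vB = (v _| B) + (v ^ B).
Vector part <vB>_1:
  e1: -v2*b12 - v3*b13 = -(-4)*(3) - (-4)*(-1) = 8
  e2: v1*b12 - v3*b23 = (-3)*(3) - (-4)*(4) = 7
  e3: v1*b13 + v2*b23 = (-3)*(-1) + (-4)*(4) = -13
Trivector part <vB>_3:
  e123: v1*b23 - v2*b13 + v3*b12 = (-3)*(4) - (-4)*(-1) + (-4)*(3) = -28
vB = 8*e1 + 7*e2 - 13*e3 - 28*e123


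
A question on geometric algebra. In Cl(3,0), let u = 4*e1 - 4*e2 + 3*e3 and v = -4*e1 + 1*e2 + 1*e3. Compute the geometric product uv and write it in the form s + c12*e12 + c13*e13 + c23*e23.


In Cl(3,0): e_i^2 = 1, e_ie_j = -e_je_i for i != j.
Scalar part = u . v = 4*(-4) + (-4)*1 + 3*1
= -16 + (-4) + 3 = -17
e12 coeff = 4*1 - (-4)*(-4) = 4 - 16 = -12
e13 coeff = 4*1 - 3*(-4) = 4 - (-12) = 16
e23 coeff = (-4)*1 - 3*1 = -4 - 3 = -7
uv = -17 - 12*e12 + 16*e13 - 7*e23


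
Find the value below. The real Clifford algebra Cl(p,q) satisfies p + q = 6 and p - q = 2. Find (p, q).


We need p + q = 6 and p - q = 2.
Adding: 2p = 6 + 2 = 8, so p = 4.
Then q = 6 - 4 = 2.
(p, q) = (4, 2)


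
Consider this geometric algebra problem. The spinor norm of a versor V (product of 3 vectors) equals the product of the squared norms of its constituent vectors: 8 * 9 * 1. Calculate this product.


Spinor norm N(V) = |v1|^2 * |v2|^2 * ... * |v3|^2
= 8 * 9 * 1
Running product: 8, 72, 72
N(V) = 72


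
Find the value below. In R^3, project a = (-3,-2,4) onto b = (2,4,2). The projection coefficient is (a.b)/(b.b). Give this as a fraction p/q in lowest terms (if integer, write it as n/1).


Projection coefficient = (a . b) / (b . b)
a . b = (-3)*2 + (-2)*4 + 4*2
= -6 + (-8) + 8 = -6
b . b = 2^2 + 4^2 + 2^2
= 4 + 16 + 4 = 24
Coefficient = -6/24
In lowest terms: -1/4


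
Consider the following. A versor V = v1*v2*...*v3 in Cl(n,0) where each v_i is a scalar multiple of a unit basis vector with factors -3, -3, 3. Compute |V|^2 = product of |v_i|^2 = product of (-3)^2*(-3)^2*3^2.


Each vector v_i has |v_i|^2 = s_i^2
Squared scales: (-3)^2 = 9, (-3)^2 = 9, 3^2 = 9
|V|^2 = 9 * 9 * 9
= 729


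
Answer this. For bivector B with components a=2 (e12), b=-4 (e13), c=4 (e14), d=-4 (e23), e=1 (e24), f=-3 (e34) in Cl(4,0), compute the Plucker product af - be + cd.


Plucker relation: af - be + cd
a*f = 2*(-3) = -6
b*e = (-4)*1 = -4
c*d = 4*(-4) = -16
af - be + cd = -6 - (-4) + (-16)
= -18


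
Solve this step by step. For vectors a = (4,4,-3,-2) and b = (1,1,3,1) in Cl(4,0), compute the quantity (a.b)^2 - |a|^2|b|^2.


a . b = 4*1 + 4*1 + (-3)*3 + (-2)*1
= 4 + 4 + (-9) + (-2) = -3
|a|^2 = 4^2 + 4^2 + (-3)^2 + (-2)^2 = 45
|b|^2 = 1^2 + 1^2 + 3^2 + 1^2 = 12
(a.b)^2 = (-3)^2 = 9
|a|^2 * |b|^2 = 45 * 12 = 540
Result = 9 - 540 = -531


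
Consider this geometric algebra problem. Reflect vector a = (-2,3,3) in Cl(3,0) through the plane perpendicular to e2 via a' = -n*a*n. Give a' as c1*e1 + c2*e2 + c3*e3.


Reflection formula: a' = -n*a*n, with n = e2 (unit vector, n^2 = 1).
For reflection through hyperplane perp to e2:
The component along e2 flips sign, others stay.
a = (-2, 3, 3)
a' = (-2, -3, 3)
a' = -2*e1 - 3*e2 + 3*e3


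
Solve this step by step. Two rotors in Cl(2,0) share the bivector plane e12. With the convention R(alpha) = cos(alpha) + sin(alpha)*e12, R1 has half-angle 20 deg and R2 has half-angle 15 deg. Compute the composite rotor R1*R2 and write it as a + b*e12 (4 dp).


Same-plane rotors commute and their half-angles add:
R1*R2 = cos(a1 + a2) + sin(a1 + a2)*e12.
a1 + a2 = 20 + 15 = 35 deg
cos(35 deg) = 0.8192
sin(35 deg) = 0.5736
R1*R2 = 0.8192 + 0.5736*e12


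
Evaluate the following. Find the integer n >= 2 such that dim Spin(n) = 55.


dim Spin(n) = dim so(n) = n(n-1)/2.
Solve n(n-1)/2 = 55, i.e. n^2 - n - 110 = 0.
Discriminant = 1 + 8*55 = 441
n = (1 + sqrt(441))/2 = (1 + 21)/2 = 11


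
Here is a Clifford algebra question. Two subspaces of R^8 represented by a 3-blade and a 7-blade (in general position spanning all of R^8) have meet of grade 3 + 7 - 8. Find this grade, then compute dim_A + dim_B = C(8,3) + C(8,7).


Meet grade = grade(A) + grade(B) - n
= 3 + 7 - 8 = 2
C(8,3) = 56
C(8,7) = 8
dim_A + dim_B = 56 + 8 = 64


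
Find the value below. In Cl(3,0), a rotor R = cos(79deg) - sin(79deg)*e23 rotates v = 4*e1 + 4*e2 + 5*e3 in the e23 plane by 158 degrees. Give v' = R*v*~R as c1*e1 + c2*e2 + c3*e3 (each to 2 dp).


Rotor R = cos(79deg) - sin(79deg)*e23
Rotation angle theta = 2 * 79 = 158 degrees in the e23 plane (e2 -> e3).
The component perpendicular to the plane (e1) is invariant: v'_1 = v1 = 4.00
cos(158deg) = -0.9272, sin(158deg) = 0.3746
v'_2 = v2*cos(theta) - v3*sin(theta) = 4*(-0.9272) - 5*0.3746 = -5.58
v'_3 = v2*sin(theta) + v3*cos(theta) = 4*0.3746 + 5*(-0.9272) = -3.14
v' = 4.00*e1 - 5.58*e2 - 3.14*e3


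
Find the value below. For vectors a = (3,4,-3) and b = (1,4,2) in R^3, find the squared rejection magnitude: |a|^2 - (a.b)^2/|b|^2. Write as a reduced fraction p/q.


|a|^2 = 3^2 + 4^2 + (-3)^2 = 34
|b|^2 = 1^2 + 4^2 + 2^2 = 21
a . b = 3*1 + 4*4 + (-3)*2 = 13
(a.b)^2 = 13^2 = 169
|rej|^2 = 34 - 169/21
= (714 - 169)/21
= 545/21
In lowest terms: 545/21


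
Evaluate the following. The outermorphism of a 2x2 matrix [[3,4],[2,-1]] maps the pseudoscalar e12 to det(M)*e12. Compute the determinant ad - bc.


The outermorphism of a linear map f sends e1^e2 to f(e1)^f(e2).
f(e1) = 3*e1 + 2*e2
f(e2) = 4*e1 - 1*e2
f(e1) ^ f(e2) = (3*e1 + 2*e2) ^ (4*e1 - 1*e2)
= 3*(-1)*e12 + 2*4*e21
= (-3 - 8)*e12
= -11*e12
Coefficient = -11


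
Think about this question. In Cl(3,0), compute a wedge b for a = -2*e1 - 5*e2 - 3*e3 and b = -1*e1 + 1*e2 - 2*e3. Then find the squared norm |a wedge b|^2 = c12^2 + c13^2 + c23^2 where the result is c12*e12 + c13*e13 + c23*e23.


a wedge b = (a1*b2 - a2*b1)*e12 + (a1*b3 - a3*b1)*e13 + (a2*b3 - a3*b2)*e23
e12 coeff: (-2)*1 - (-5)*(-1) = -2 - 5 = -7
e13 coeff: (-2)*(-2) - (-3)*(-1) = 4 - 3 = 1
e23 coeff: (-5)*(-2) - (-3)*1 = 10 - (-3) = 13
|a wedge b|^2 = (-7)^2 + 1^2 + 13^2
= 49 + 1 + 169
= 219


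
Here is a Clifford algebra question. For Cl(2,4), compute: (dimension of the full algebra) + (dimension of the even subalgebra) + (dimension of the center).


n = 2 + 4 = 6
Total dim = 2^6 = 64
Even subalgebra dim = 2^5 = 32
n is even, so center dim = 1
Sum = 64 + 32 + 1 = 97


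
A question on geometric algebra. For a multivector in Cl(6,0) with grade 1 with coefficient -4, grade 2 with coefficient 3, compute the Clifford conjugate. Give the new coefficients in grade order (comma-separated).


Clifford conjugate sign for grade k: (-1)^(k(k+1)/2)
Grade 1: (-1)^(1*2/2) = (-1)^1 = -1, coeff -4 -> 4
Grade 2: (-1)^(2*3/2) = (-1)^3 = -1, coeff 3 -> -3
Conjugated coefficients: 4, -3


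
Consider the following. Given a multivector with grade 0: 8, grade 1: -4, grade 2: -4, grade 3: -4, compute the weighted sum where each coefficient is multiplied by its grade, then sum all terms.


Grade-weighted sum = sum of grade_k * coefficient_k
0*8 = 0
1*(-4) = -4
2*(-4) = -8
3*(-4) = -12
Total = 0 + (-4) + (-8) + (-12) = -24


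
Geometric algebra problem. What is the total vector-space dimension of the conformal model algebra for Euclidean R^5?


The conformal model of R^5 uses Cl(6,1): the 5 Euclidean generators plus two extra orthogonal generators e+ (e+^2 = +1) and e- (e-^2 = -1), from which the null vectors e0, einf are built.
Number of generators m = 5 + 2 = 7.
dim Cl(p,q) = 2^m = 2^7 = 128


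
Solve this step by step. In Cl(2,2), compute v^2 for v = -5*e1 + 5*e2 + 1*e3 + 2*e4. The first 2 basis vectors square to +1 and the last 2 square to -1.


v^2 = sum of c_i^2 * e_i^2
Positive signature terms (e_i^2 = +1): (-5)^2 + 5^2 = 50
Negative signature terms (e_j^2 = -1): 1^2 + 2^2 = 5
v^2 = 50 - 5 = 45


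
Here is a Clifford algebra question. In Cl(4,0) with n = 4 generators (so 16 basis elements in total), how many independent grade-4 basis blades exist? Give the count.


Number of grade-k basis blades in Cl(p,q) with n = p + q is C(n, k).
n = 4 + 0 = 4
C(4, 4) = 4! / (4! * 0!)
= 24 / (24 * 1)
= 1


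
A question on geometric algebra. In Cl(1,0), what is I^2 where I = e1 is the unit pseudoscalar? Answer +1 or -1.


The pseudoscalar I = e1...e_n (product of all n generators) of Cl(p,q) satisfies I^2 = (-1)^(q + n(n-1)/2).
p = 1, q = 0, n = p + q = 1
n(n-1)/2 = 1 * 0 / 2 = 0
Exponent = q + n(n-1)/2 = 0 + 0 = 0
I^2 = (-1)^0 = +1


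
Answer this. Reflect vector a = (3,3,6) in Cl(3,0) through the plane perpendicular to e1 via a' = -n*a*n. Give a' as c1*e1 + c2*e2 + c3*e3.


Reflection formula: a' = -n*a*n, with n = e1 (unit vector, n^2 = 1).
For reflection through hyperplane perp to e1:
The component along e1 flips sign, others stay.
a = (3, 3, 6)
a' = (-3, 3, 6)
a' = -3*e1 + 3*e2 + 6*e3


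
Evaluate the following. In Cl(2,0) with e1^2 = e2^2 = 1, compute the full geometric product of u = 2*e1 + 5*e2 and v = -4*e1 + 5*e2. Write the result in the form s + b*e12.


Expand: (2*e1 + 5*e2)(-4*e1 + 5*e2)
= 2*(-4)*e1e1 + 2*5*e1e2 + 5*(-4)*e2e1 + 5*5*e2e2
Using e1^2 = e2^2 = 1, e2e1 = -e1e2:
Scalar part s = 2*(-4) + 5*5 = -8 + 25 = 17
Bivector part b = 2*5 - 5*(-4) = 10 - (-20) = 30
uv = 17 + 30*e12


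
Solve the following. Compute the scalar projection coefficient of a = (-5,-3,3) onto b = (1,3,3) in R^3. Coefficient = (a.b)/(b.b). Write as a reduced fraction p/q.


Projection coefficient = (a . b) / (b . b)
a . b = (-5)*1 + (-3)*3 + 3*3
= -5 + (-9) + 9 = -5
b . b = 1^2 + 3^2 + 3^2
= 1 + 9 + 9 = 19
Coefficient = -5/19
In lowest terms: -5/19


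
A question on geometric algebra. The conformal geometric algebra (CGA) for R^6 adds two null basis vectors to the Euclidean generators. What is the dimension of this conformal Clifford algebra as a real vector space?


The conformal model of R^6 uses Cl(7,1): the 6 Euclidean generators plus two extra orthogonal generators e+ (e+^2 = +1) and e- (e-^2 = -1), from which the null vectors e0, einf are built.
Number of generators m = 6 + 2 = 8.
dim Cl(p,q) = 2^m = 2^8 = 256


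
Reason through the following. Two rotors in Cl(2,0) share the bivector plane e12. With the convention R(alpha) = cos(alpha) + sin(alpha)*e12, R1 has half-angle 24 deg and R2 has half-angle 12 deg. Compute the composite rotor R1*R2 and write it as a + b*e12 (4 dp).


Same-plane rotors commute and their half-angles add:
R1*R2 = cos(a1 + a2) + sin(a1 + a2)*e12.
a1 + a2 = 24 + 12 = 36 deg
cos(36 deg) = 0.8090
sin(36 deg) = 0.5878
R1*R2 = 0.8090 + 0.5878*e12


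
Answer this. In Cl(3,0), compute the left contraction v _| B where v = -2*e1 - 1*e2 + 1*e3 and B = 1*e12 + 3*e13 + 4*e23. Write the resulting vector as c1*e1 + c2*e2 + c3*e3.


Left contraction v _| B = <vB>_1 (grade-1 part of the geometric product vB).
Using e1_|e12 = e2, e2_|e12 = -e1, e1_|e13 = e3, e3_|e13 = -e1, e2_|e23 = e3, e3_|e23 = -e2:
e1 coeff: -v2*b12 - v3*b13 = -(-1)*(1) - (1)*(3) = -2
e2 coeff: v1*b12 - v3*b23 = (-2)*(1) - (1)*(4) = -6
e3 coeff: v1*b13 + v2*b23 = (-2)*(3) + (-1)*(4) = -10
v _| B = -2*e1 - 6*e2 - 10*e3


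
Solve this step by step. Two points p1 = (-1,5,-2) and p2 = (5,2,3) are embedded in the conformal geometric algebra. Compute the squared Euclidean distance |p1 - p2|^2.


p1 - p2 = (-6, 3, -5)
|p1 - p2|^2 = (-6)^2 + 3^2 + (-5)^2
= 36 + 9 + 25
= 70


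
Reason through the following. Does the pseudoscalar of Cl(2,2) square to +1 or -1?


The pseudoscalar I = e1...e_n (product of all n generators) of Cl(p,q) satisfies I^2 = (-1)^(q + n(n-1)/2).
p = 2, q = 2, n = p + q = 4
n(n-1)/2 = 4 * 3 / 2 = 6
Exponent = q + n(n-1)/2 = 2 + 6 = 8
I^2 = (-1)^8 = +1


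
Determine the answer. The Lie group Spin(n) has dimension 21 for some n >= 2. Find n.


dim Spin(n) = dim so(n) = n(n-1)/2.
Solve n(n-1)/2 = 21, i.e. n^2 - n - 42 = 0.
Discriminant = 1 + 8*21 = 169
n = (1 + sqrt(169))/2 = (1 + 13)/2 = 7


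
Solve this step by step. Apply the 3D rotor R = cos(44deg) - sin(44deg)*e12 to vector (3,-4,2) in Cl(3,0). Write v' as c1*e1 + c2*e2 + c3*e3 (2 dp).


Rotor R = cos(44deg) - sin(44deg)*e12
Rotation angle theta = 2 * 44 = 88 degrees in the e12 plane (e1 -> e2).
The component perpendicular to the plane (e3) is invariant: v'_3 = v3 = 2.00
cos(88deg) = 0.0349, sin(88deg) = 0.9994
v'_1 = v1*cos(theta) - v2*sin(theta) = 3*0.0349 - (-4)*0.9994 = 4.10
v'_2 = v1*sin(theta) + v2*cos(theta) = 3*0.9994 + (-4)*0.0349 = 2.86
v' = 4.10*e1 + 2.86*e2 + 2.00*e3


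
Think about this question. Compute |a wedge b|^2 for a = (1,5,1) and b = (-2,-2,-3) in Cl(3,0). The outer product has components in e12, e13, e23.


a wedge b = (a1*b2 - a2*b1)*e12 + (a1*b3 - a3*b1)*e13 + (a2*b3 - a3*b2)*e23
e12 coeff: 1*(-2) - 5*(-2) = -2 - (-10) = 8
e13 coeff: 1*(-3) - 1*(-2) = -3 - (-2) = -1
e23 coeff: 5*(-3) - 1*(-2) = -15 - (-2) = -13
|a wedge b|^2 = 8^2 + (-1)^2 + (-13)^2
= 64 + 1 + 169
= 234


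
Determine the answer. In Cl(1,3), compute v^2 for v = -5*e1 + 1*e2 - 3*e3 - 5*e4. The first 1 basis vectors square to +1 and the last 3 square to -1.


v^2 = sum of c_i^2 * e_i^2
Positive signature terms (e_i^2 = +1): (-5)^2 = 25
Negative signature terms (e_j^2 = -1): 1^2 + (-3)^2 + (-5)^2 = 35
v^2 = 25 - 35 = -10


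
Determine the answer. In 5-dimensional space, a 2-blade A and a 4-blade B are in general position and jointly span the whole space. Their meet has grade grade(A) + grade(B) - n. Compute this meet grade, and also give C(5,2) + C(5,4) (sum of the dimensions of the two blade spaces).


Meet grade = grade(A) + grade(B) - n
= 2 + 4 - 5 = 1
C(5,2) = 10
C(5,4) = 5
dim_A + dim_B = 10 + 5 = 15


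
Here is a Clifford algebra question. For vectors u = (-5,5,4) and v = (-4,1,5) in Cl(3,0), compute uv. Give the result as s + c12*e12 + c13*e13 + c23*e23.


In Cl(3,0): e_i^2 = 1, e_ie_j = -e_je_i for i != j.
Scalar part = u . v = (-5)*(-4) + 5*1 + 4*5
= 20 + 5 + 20 = 45
e12 coeff = (-5)*1 - 5*(-4) = -5 - (-20) = 15
e13 coeff = (-5)*5 - 4*(-4) = -25 - (-16) = -9
e23 coeff = 5*5 - 4*1 = 25 - 4 = 21
uv = 45 + 15*e12 - 9*e13 + 21*e23


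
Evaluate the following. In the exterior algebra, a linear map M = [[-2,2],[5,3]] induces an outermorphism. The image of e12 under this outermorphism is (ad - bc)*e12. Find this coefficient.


The outermorphism of a linear map f sends e1^e2 to f(e1)^f(e2).
f(e1) = -2*e1 + 5*e2
f(e2) = 2*e1 + 3*e2
f(e1) ^ f(e2) = (-2*e1 + 5*e2) ^ (2*e1 + 3*e2)
= (-2)*3*e12 + 5*2*e21
= (-6 - 10)*e12
= -16*e12
Coefficient = -16


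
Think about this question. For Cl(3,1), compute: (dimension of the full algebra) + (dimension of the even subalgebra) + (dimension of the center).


n = 3 + 1 = 4
Total dim = 2^4 = 16
Even subalgebra dim = 2^3 = 8
n is even, so center dim = 1
Sum = 16 + 8 + 1 = 25


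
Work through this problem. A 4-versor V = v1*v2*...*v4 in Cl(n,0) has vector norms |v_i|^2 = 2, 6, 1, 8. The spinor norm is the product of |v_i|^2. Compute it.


Spinor norm N(V) = |v1|^2 * |v2|^2 * ... * |v4|^2
= 2 * 6 * 1 * 8
Running product: 2, 12, 12, 96
N(V) = 96


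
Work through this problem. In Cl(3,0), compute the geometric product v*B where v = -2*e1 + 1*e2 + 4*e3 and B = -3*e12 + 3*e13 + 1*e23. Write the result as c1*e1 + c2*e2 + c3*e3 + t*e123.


vB has grade-1 (vector) and grade-3 (trivector) parts: vB = (v _| B) + (v ^ B).
Vector part <vB>_1:
  e1: -v2*b12 - v3*b13 = -(1)*(-3) - (4)*(3) = -9
  e2: v1*b12 - v3*b23 = (-2)*(-3) - (4)*(1) = 2
  e3: v1*b13 + v2*b23 = (-2)*(3) + (1)*(1) = -5
Trivector part <vB>_3:
  e123: v1*b23 - v2*b13 + v3*b12 = (-2)*(1) - (1)*(3) + (4)*(-3) = -17
vB = -9*e1 + 2*e2 - 5*e3 - 17*e123


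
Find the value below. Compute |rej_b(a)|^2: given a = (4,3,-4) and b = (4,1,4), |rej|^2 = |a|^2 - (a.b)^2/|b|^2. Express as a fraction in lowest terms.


|a|^2 = 4^2 + 3^2 + (-4)^2 = 41
|b|^2 = 4^2 + 1^2 + 4^2 = 33
a . b = 4*4 + 3*1 + (-4)*4 = 3
(a.b)^2 = 3^2 = 9
|rej|^2 = 41 - 9/33
= (1353 - 9)/33
= 1344/33
In lowest terms: 448/11


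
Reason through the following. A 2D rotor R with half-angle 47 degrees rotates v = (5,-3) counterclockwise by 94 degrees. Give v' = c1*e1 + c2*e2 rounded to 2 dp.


Rotor R = cos(47deg) - sin(47deg)*e12
Rotation angle theta = 2 * 47 = 94 degrees
v' = R*v*~R rotates v by theta.
cos(94deg) = -0.0698, sin(94deg) = 0.9976
v'_1 = 5*cos(94deg) - (-3)*sin(94deg)
= 5*(-0.0698) - (-3)*0.9976
= 2.64
v'_2 = 5*sin(94deg) + (-3)*cos(94deg)
= 5*0.9976 + (-3)*(-0.0698)
= 5.20
v' = 2.64*e1 + 5.20*e2


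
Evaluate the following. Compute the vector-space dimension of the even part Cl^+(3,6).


Even subalgebra dimension = 2^(n-1)
n = 3 + 6 = 9
2^(9 - 1) = 2^8 = 256
Verification: sum of C(9,k) for even k = 1 + 36 + 126 + 84 + 9 = 256
Result = 256


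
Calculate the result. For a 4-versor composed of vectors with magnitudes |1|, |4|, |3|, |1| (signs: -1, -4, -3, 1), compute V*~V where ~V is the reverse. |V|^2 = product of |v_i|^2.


Each vector v_i has |v_i|^2 = s_i^2
Squared scales: (-1)^2 = 1, (-4)^2 = 16, (-3)^2 = 9, 1^2 = 1
|V|^2 = 1 * 16 * 9 * 1
= 144


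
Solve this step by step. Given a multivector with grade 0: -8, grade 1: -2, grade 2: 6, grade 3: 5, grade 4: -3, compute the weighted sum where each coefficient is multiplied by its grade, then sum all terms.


Grade-weighted sum = sum of grade_k * coefficient_k
0*(-8) = 0
1*(-2) = -2
2*6 = 12
3*5 = 15
4*(-3) = -12
Total = 0 + (-2) + 12 + 15 + (-12) = 13


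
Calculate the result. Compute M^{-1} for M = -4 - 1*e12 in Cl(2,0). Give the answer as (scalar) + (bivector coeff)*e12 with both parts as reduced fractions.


M = -4 - 1*e12, where e12^2 = -1.
Since M commutes with its reverse ~M = a - b*e12, M * ~M = a^2 - b^2*e12^2 = a^2 + b^2.
So M^{-1} = ~M / (a^2 + b^2) = (a - b*e12)/(a^2 + b^2).
a^2 + b^2 = 16 + 1 = 17
Scalar part = -4/17 = -4/17
Bivector coeff = 1/17 = 1/17
M^{-1} = -4/17 + 1/17*e12


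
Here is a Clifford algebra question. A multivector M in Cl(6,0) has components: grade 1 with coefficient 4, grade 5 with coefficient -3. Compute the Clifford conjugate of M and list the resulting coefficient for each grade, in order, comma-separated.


Clifford conjugate sign for grade k: (-1)^(k(k+1)/2)
Grade 1: (-1)^(1*2/2) = (-1)^1 = -1, coeff 4 -> -4
Grade 5: (-1)^(5*6/2) = (-1)^15 = -1, coeff -3 -> 3
Conjugated coefficients: -4, 3


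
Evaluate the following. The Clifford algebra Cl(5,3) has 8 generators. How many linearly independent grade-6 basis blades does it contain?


Number of grade-k basis blades in Cl(p,q) with n = p + q is C(n, k).
n = 5 + 3 = 8
C(8, 6) = 8! / (6! * 2!)
= 40320 / (720 * 2)
= 28


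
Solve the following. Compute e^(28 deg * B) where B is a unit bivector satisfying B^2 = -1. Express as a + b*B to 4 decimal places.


For a unit bivector B with B^2 = -1, the exponential series gives
e^(theta*B) = cos(theta) + sin(theta)*B (the GA analogue of Euler's formula).
theta = 28 degrees = 0.488692 rad
cos(28 deg) = 0.8829
sin(28 deg) = 0.4695
exp(theta*B) = 0.8829 + 0.4695*B


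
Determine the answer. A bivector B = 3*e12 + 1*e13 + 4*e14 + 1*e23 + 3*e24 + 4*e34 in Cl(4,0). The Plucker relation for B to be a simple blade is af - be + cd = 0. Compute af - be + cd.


Plucker relation: af - be + cd
a*f = 3*4 = 12
b*e = 1*3 = 3
c*d = 4*1 = 4
af - be + cd = 12 - 3 + 4
= 13


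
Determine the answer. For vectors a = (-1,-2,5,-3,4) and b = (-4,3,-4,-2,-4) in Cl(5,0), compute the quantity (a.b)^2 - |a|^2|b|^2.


a . b = (-1)*(-4) + (-2)*3 + 5*(-4) + (-3)*(-2) + 4*(-4)
= 4 + (-6) + (-20) + 6 + (-16) = -32
|a|^2 = (-1)^2 + (-2)^2 + 5^2 + (-3)^2 + 4^2 = 55
|b|^2 = (-4)^2 + 3^2 + (-4)^2 + (-2)^2 + (-4)^2 = 61
(a.b)^2 = (-32)^2 = 1024
|a|^2 * |b|^2 = 55 * 61 = 3355
Result = 1024 - 3355 = -2331


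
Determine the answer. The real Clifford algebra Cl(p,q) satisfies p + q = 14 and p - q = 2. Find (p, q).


We need p + q = 14 and p - q = 2.
Adding: 2p = 14 + 2 = 16, so p = 8.
Then q = 14 - 8 = 6.
(p, q) = (8, 6)


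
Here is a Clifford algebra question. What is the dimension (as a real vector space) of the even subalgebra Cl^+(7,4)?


Even subalgebra dimension = 2^(n-1)
n = 7 + 4 = 11
2^(11 - 1) = 2^10 = 1024
Verification: sum of C(11,k) for even k = 1 + 55 + 330 + 462 + 165 + 11 = 1024
Result = 1024


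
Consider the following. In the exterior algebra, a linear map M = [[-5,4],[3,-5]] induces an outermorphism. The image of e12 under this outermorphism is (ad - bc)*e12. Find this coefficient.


The outermorphism of a linear map f sends e1^e2 to f(e1)^f(e2).
f(e1) = -5*e1 + 3*e2
f(e2) = 4*e1 - 5*e2
f(e1) ^ f(e2) = (-5*e1 + 3*e2) ^ (4*e1 - 5*e2)
= (-5)*(-5)*e12 + 3*4*e21
= (25 - 12)*e12
= 13*e12
Coefficient = 13


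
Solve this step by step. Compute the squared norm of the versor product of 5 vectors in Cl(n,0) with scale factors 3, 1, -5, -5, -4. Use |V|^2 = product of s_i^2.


Each vector v_i has |v_i|^2 = s_i^2
Squared scales: 3^2 = 9, 1^2 = 1, (-5)^2 = 25, (-5)^2 = 25, (-4)^2 = 16
|V|^2 = 9 * 1 * 25 * 25 * 16
= 90000


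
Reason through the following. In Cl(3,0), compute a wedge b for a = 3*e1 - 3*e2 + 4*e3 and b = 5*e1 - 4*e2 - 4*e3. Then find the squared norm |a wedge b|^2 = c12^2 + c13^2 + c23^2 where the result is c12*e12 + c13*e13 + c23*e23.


a wedge b = (a1*b2 - a2*b1)*e12 + (a1*b3 - a3*b1)*e13 + (a2*b3 - a3*b2)*e23
e12 coeff: 3*(-4) - (-3)*5 = -12 - (-15) = 3
e13 coeff: 3*(-4) - 4*5 = -12 - 20 = -32
e23 coeff: (-3)*(-4) - 4*(-4) = 12 - (-16) = 28
|a wedge b|^2 = 3^2 + (-32)^2 + 28^2
= 9 + 1024 + 784
= 1817


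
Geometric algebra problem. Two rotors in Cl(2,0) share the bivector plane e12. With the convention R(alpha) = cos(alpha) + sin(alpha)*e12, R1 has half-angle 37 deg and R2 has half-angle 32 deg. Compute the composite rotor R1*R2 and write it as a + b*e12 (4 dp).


Same-plane rotors commute and their half-angles add:
R1*R2 = cos(a1 + a2) + sin(a1 + a2)*e12.
a1 + a2 = 37 + 32 = 69 deg
cos(69 deg) = 0.3584
sin(69 deg) = 0.9336
R1*R2 = 0.3584 + 0.9336*e12


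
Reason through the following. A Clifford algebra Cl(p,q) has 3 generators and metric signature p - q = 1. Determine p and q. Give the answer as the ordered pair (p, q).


We need p + q = 3 and p - q = 1.
Adding: 2p = 3 + 1 = 4, so p = 2.
Then q = 3 - 2 = 1.
(p, q) = (2, 1)


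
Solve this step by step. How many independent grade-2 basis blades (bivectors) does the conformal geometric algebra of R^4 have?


The conformal model of R^4 uses Cl(5,1) with m = 4 + 2 = 6 generators.
Number of grade-2 blades = C(m, 2) = C(6, 2)
= 6*5/2 = 15


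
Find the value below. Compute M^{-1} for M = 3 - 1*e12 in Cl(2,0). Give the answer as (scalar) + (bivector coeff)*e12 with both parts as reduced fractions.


M = 3 - 1*e12, where e12^2 = -1.
Since M commutes with its reverse ~M = a - b*e12, M * ~M = a^2 - b^2*e12^2 = a^2 + b^2.
So M^{-1} = ~M / (a^2 + b^2) = (a - b*e12)/(a^2 + b^2).
a^2 + b^2 = 9 + 1 = 10
Scalar part = 3/10 = 3/10
Bivector coeff = 1/10 = 1/10
M^{-1} = 3/10 + 1/10*e12


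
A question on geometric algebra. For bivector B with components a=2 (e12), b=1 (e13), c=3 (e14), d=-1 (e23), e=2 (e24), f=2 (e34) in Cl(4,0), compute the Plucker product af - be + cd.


Plucker relation: af - be + cd
a*f = 2*2 = 4
b*e = 1*2 = 2
c*d = 3*(-1) = -3
af - be + cd = 4 - 2 + (-3)
= -1


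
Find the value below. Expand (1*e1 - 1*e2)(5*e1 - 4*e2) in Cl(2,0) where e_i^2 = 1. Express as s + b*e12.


Expand: (1*e1 - 1*e2)(5*e1 - 4*e2)
= 1*5*e1e1 + 1*(-4)*e1e2 + (-1)*5*e2e1 + (-1)*(-4)*e2e2
Using e1^2 = e2^2 = 1, e2e1 = -e1e2:
Scalar part s = 1*5 + (-1)*(-4) = 5 + 4 = 9
Bivector part b = 1*(-4) - (-1)*5 = -4 - (-5) = 1
uv = 9 + 1*e12


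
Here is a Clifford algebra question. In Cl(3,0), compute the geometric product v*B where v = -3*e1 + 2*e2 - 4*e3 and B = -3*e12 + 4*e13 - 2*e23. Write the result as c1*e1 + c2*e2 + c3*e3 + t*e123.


vB has grade-1 (vector) and grade-3 (trivector) parts: vB = (v _| B) + (v ^ B).
Vector part <vB>_1:
  e1: -v2*b12 - v3*b13 = -(2)*(-3) - (-4)*(4) = 22
  e2: v1*b12 - v3*b23 = (-3)*(-3) - (-4)*(-2) = 1
  e3: v1*b13 + v2*b23 = (-3)*(4) + (2)*(-2) = -16
Trivector part <vB>_3:
  e123: v1*b23 - v2*b13 + v3*b12 = (-3)*(-2) - (2)*(4) + (-4)*(-3) = 10
vB = 22*e1 + 1*e2 - 16*e3 + 10*e123


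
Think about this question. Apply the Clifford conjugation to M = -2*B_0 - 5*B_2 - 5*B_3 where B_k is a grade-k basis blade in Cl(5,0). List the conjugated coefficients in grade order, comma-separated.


Clifford conjugate sign for grade k: (-1)^(k(k+1)/2)
Grade 0: (-1)^(0*1/2) = (-1)^0 = 1, coeff -2 -> -2
Grade 2: (-1)^(2*3/2) = (-1)^3 = -1, coeff -5 -> 5
Grade 3: (-1)^(3*4/2) = (-1)^6 = 1, coeff -5 -> -5
Conjugated coefficients: -2, 5, -5


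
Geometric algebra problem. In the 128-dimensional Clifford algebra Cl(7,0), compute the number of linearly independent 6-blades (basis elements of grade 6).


Number of grade-k basis blades in Cl(p,q) with n = p + q is C(n, k).
n = 7 + 0 = 7
C(7, 6) = 7! / (6! * 1!)
= 5040 / (720 * 1)
= 7


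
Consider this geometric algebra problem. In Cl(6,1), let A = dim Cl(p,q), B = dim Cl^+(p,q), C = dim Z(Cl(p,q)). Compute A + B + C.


n = 6 + 1 = 7
Total dim = 2^7 = 128
Even subalgebra dim = 2^6 = 64
n is odd, so center dim = 2
Sum = 128 + 64 + 2 = 194


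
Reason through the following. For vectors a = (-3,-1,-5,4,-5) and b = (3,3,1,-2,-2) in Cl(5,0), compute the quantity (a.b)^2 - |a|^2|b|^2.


a . b = (-3)*3 + (-1)*3 + (-5)*1 + 4*(-2) + (-5)*(-2)
= -9 + (-3) + (-5) + (-8) + 10 = -15
|a|^2 = (-3)^2 + (-1)^2 + (-5)^2 + 4^2 + (-5)^2 = 76
|b|^2 = 3^2 + 3^2 + 1^2 + (-2)^2 + (-2)^2 = 27
(a.b)^2 = (-15)^2 = 225
|a|^2 * |b|^2 = 76 * 27 = 2052
Result = 225 - 2052 = -1827


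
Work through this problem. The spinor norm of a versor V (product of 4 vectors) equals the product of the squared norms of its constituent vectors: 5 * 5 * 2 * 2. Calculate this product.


Spinor norm N(V) = |v1|^2 * |v2|^2 * ... * |v4|^2
= 5 * 5 * 2 * 2
Running product: 5, 25, 50, 100
N(V) = 100


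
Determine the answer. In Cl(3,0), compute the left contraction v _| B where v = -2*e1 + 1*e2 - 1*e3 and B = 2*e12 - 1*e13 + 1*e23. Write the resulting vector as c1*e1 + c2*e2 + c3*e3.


Left contraction v _| B = <vB>_1 (grade-1 part of the geometric product vB).
Using e1_|e12 = e2, e2_|e12 = -e1, e1_|e13 = e3, e3_|e13 = -e1, e2_|e23 = e3, e3_|e23 = -e2:
e1 coeff: -v2*b12 - v3*b13 = -(1)*(2) - (-1)*(-1) = -3
e2 coeff: v1*b12 - v3*b23 = (-2)*(2) - (-1)*(1) = -3
e3 coeff: v1*b13 + v2*b23 = (-2)*(-1) + (1)*(1) = 3
v _| B = -3*e1 - 3*e2 + 3*e3


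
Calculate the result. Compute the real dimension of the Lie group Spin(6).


Spin(n) double-covers SO(n); both have Lie algebra so(n) of dimension n(n-1)/2.
n = 6
n(n-1) = 6 * 5 = 30
dim Spin(6) = 30/2 = 15


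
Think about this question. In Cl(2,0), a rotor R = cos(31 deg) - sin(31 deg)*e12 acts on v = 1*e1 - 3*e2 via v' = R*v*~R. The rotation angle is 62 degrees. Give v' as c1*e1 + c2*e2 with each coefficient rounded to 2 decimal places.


Rotor R = cos(31deg) - sin(31deg)*e12
Rotation angle theta = 2 * 31 = 62 degrees
v' = R*v*~R rotates v by theta.
cos(62deg) = 0.4695, sin(62deg) = 0.8829
v'_1 = 1*cos(62deg) - (-3)*sin(62deg)
= 1*0.4695 - (-3)*0.8829
= 3.12
v'_2 = 1*sin(62deg) + (-3)*cos(62deg)
= 1*0.8829 + (-3)*0.4695
= -0.53
v' = 3.12*e1 - 0.53*e2


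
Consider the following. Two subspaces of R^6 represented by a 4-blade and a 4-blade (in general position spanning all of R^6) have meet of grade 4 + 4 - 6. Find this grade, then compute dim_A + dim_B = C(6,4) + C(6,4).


Meet grade = grade(A) + grade(B) - n
= 4 + 4 - 6 = 2
C(6,4) = 15
C(6,4) = 15
dim_A + dim_B = 15 + 15 = 30


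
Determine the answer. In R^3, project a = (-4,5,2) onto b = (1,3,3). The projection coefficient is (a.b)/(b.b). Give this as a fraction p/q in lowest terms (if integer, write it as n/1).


Projection coefficient = (a . b) / (b . b)
a . b = (-4)*1 + 5*3 + 2*3
= -4 + 15 + 6 = 17
b . b = 1^2 + 3^2 + 3^2
= 1 + 9 + 9 = 19
Coefficient = 17/19
In lowest terms: 17/19


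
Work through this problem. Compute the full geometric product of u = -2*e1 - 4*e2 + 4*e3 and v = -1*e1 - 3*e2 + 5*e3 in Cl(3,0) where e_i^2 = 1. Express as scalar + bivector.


In Cl(3,0): e_i^2 = 1, e_ie_j = -e_je_i for i != j.
Scalar part = u . v = (-2)*(-1) + (-4)*(-3) + 4*5
= 2 + 12 + 20 = 34
e12 coeff = (-2)*(-3) - (-4)*(-1) = 6 - 4 = 2
e13 coeff = (-2)*5 - 4*(-1) = -10 - (-4) = -6
e23 coeff = (-4)*5 - 4*(-3) = -20 - (-12) = -8
uv = 34 + 2*e12 - 6*e13 - 8*e23


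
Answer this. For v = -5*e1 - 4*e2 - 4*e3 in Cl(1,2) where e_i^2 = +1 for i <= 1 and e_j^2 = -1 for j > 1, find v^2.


v^2 = sum of c_i^2 * e_i^2
Positive signature terms (e_i^2 = +1): (-5)^2 = 25
Negative signature terms (e_j^2 = -1): (-4)^2 + (-4)^2 = 32
v^2 = 25 - 32 = -7


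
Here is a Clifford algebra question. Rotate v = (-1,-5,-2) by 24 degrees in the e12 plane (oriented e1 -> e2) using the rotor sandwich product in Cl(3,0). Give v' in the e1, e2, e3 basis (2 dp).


Rotor R = cos(12deg) - sin(12deg)*e12
Rotation angle theta = 2 * 12 = 24 degrees in the e12 plane (e1 -> e2).
The component perpendicular to the plane (e3) is invariant: v'_3 = v3 = -2.00
cos(24deg) = 0.9135, sin(24deg) = 0.4067
v'_1 = v1*cos(theta) - v2*sin(theta) = -1*0.9135 - (-5)*0.4067 = 1.12
v'_2 = v1*sin(theta) + v2*cos(theta) = -1*0.4067 + (-5)*0.9135 = -4.97
v' = 1.12*e1 - 4.97*e2 - 2.00*e3


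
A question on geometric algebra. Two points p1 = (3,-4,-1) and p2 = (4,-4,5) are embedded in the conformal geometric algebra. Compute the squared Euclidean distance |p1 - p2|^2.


p1 - p2 = (-1, 0, -6)
|p1 - p2|^2 = (-1)^2 + 0^2 + (-6)^2
= 1 + 0 + 36
= 37


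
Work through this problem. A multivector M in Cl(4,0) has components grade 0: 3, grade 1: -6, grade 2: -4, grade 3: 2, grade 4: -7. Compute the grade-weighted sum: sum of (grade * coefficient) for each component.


Grade-weighted sum = sum of grade_k * coefficient_k
0*3 = 0
1*(-6) = -6
2*(-4) = -8
3*2 = 6
4*(-7) = -28
Total = 0 + (-6) + (-8) + 6 + (-28) = -36


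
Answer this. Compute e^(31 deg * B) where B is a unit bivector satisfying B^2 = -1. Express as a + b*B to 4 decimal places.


For a unit bivector B with B^2 = -1, the exponential series gives
e^(theta*B) = cos(theta) + sin(theta)*B (the GA analogue of Euler's formula).
theta = 31 degrees = 0.541052 rad
cos(31 deg) = 0.8572
sin(31 deg) = 0.5150
exp(theta*B) = 0.8572 + 0.5150*B


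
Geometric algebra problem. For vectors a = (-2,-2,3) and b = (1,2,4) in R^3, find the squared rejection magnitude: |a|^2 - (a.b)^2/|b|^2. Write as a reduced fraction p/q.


|a|^2 = (-2)^2 + (-2)^2 + 3^2 = 17
|b|^2 = 1^2 + 2^2 + 4^2 = 21
a . b = (-2)*1 + (-2)*2 + 3*4 = 6
(a.b)^2 = 6^2 = 36
|rej|^2 = 17 - 36/21
= (357 - 36)/21
= 321/21
In lowest terms: 107/7


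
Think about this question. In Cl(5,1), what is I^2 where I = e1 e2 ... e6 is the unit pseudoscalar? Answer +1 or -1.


The pseudoscalar I = e1...e_n (product of all n generators) of Cl(p,q) satisfies I^2 = (-1)^(q + n(n-1)/2).
p = 5, q = 1, n = p + q = 6
n(n-1)/2 = 6 * 5 / 2 = 15
Exponent = q + n(n-1)/2 = 1 + 15 = 16
I^2 = (-1)^16 = +1


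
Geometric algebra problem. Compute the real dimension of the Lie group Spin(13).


Spin(n) double-covers SO(n); both have Lie algebra so(n) of dimension n(n-1)/2.
n = 13
n(n-1) = 13 * 12 = 156
dim Spin(13) = 156/2 = 78


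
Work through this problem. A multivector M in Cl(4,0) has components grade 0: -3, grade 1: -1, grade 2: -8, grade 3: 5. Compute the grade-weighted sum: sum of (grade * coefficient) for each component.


Grade-weighted sum = sum of grade_k * coefficient_k
0*(-3) = 0
1*(-1) = -1
2*(-8) = -16
3*5 = 15
Total = 0 + (-1) + (-16) + 15 = -2


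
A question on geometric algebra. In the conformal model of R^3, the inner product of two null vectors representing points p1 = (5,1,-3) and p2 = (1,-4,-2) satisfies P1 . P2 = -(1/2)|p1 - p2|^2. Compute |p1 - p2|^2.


p1 - p2 = (4, 5, -1)
|p1 - p2|^2 = 4^2 + 5^2 + (-1)^2
= 16 + 25 + 1
= 42


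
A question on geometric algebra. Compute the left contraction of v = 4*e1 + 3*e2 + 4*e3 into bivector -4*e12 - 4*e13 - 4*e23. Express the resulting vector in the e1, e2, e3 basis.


Left contraction v _| B = <vB>_1 (grade-1 part of the geometric product vB).
Using e1_|e12 = e2, e2_|e12 = -e1, e1_|e13 = e3, e3_|e13 = -e1, e2_|e23 = e3, e3_|e23 = -e2:
e1 coeff: -v2*b12 - v3*b13 = -(3)*(-4) - (4)*(-4) = 28
e2 coeff: v1*b12 - v3*b23 = (4)*(-4) - (4)*(-4) = 0
e3 coeff: v1*b13 + v2*b23 = (4)*(-4) + (3)*(-4) = -28
v _| B = 28*e1 + 0*e2 - 28*e3


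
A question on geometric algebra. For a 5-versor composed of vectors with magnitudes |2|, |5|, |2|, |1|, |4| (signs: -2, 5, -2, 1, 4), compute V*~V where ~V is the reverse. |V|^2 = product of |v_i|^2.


Each vector v_i has |v_i|^2 = s_i^2
Squared scales: (-2)^2 = 4, 5^2 = 25, (-2)^2 = 4, 1^2 = 1, 4^2 = 16
|V|^2 = 4 * 25 * 4 * 1 * 16
= 6400


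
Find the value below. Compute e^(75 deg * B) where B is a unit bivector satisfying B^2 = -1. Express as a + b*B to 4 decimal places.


For a unit bivector B with B^2 = -1, the exponential series gives
e^(theta*B) = cos(theta) + sin(theta)*B (the GA analogue of Euler's formula).
theta = 75 degrees = 1.308997 rad
cos(75 deg) = 0.2588
sin(75 deg) = 0.9659
exp(theta*B) = 0.2588 + 0.9659*B


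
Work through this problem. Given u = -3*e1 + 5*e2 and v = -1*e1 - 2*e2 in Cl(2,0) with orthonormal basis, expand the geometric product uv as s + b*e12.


Expand: (-3*e1 + 5*e2)(-1*e1 - 2*e2)
= (-3)*(-1)*e1e1 + (-3)*(-2)*e1e2 + 5*(-1)*e2e1 + 5*(-2)*e2e2
Using e1^2 = e2^2 = 1, e2e1 = -e1e2:
Scalar part s = (-3)*(-1) + 5*(-2) = 3 + (-10) = -7
Bivector part b = (-3)*(-2) - 5*(-1) = 6 - (-5) = 11
uv = -7 + 11*e12


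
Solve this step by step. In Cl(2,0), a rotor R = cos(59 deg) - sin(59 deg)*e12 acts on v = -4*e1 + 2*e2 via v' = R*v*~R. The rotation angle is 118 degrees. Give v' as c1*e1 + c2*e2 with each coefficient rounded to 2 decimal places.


Rotor R = cos(59deg) - sin(59deg)*e12
Rotation angle theta = 2 * 59 = 118 degrees
v' = R*v*~R rotates v by theta.
cos(118deg) = -0.4695, sin(118deg) = 0.8829
v'_1 = -4*cos(118deg) - 2*sin(118deg)
= -4*(-0.4695) - 2*0.8829
= 0.11
v'_2 = -4*sin(118deg) + 2*cos(118deg)
= -4*0.8829 + 2*(-0.4695)
= -4.47
v' = 0.11*e1 - 4.47*e2


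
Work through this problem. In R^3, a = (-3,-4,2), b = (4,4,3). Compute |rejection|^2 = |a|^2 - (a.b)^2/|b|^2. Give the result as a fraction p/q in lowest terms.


|a|^2 = (-3)^2 + (-4)^2 + 2^2 = 29
|b|^2 = 4^2 + 4^2 + 3^2 = 41
a . b = (-3)*4 + (-4)*4 + 2*3 = -22
(a.b)^2 = (-22)^2 = 484
|rej|^2 = 29 - 484/41
= (1189 - 484)/41
= 705/41
In lowest terms: 705/41


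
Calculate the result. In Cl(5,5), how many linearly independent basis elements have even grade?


Even subalgebra dimension = 2^(n-1)
n = 5 + 5 = 10
2^(10 - 1) = 2^9 = 512
Verification: sum of C(10,k) for even k = 1 + 45 + 210 + 210 + 45 + 1 = 512
Result = 512


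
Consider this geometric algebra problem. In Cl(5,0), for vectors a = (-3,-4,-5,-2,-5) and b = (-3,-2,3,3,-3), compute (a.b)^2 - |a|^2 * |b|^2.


a . b = (-3)*(-3) + (-4)*(-2) + (-5)*3 + (-2)*3 + (-5)*(-3)
= 9 + 8 + (-15) + (-6) + 15 = 11
|a|^2 = (-3)^2 + (-4)^2 + (-5)^2 + (-2)^2 + (-5)^2 = 79
|b|^2 = (-3)^2 + (-2)^2 + 3^2 + 3^2 + (-3)^2 = 40
(a.b)^2 = 11^2 = 121
|a|^2 * |b|^2 = 79 * 40 = 3160
Result = 121 - 3160 = -3039


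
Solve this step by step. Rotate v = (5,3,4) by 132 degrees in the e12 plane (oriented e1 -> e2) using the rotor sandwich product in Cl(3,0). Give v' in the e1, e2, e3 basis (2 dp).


Rotor R = cos(66deg) - sin(66deg)*e12
Rotation angle theta = 2 * 66 = 132 degrees in the e12 plane (e1 -> e2).
The component perpendicular to the plane (e3) is invariant: v'_3 = v3 = 4.00
cos(132deg) = -0.6691, sin(132deg) = 0.7431
v'_1 = v1*cos(theta) - v2*sin(theta) = 5*(-0.6691) - 3*0.7431 = -5.58
v'_2 = v1*sin(theta) + v2*cos(theta) = 5*0.7431 + 3*(-0.6691) = 1.71
v' = -5.58*e1 + 1.71*e2 + 4.00*e3


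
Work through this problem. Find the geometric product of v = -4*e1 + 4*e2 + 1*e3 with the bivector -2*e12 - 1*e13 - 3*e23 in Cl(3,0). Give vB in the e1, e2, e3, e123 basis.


vB has grade-1 (vector) and grade-3 (trivector) parts: vB = (v _| B) + (v ^ B).
Vector part <vB>_1:
  e1: -v2*b12 - v3*b13 = -(4)*(-2) - (1)*(-1) = 9
  e2: v1*b12 - v3*b23 = (-4)*(-2) - (1)*(-3) = 11
  e3: v1*b13 + v2*b23 = (-4)*(-1) + (4)*(-3) = -8
Trivector part <vB>_3:
  e123: v1*b23 - v2*b13 + v3*b12 = (-4)*(-3) - (4)*(-1) + (1)*(-2) = 14
vB = 9*e1 + 11*e2 - 8*e3 + 14*e123


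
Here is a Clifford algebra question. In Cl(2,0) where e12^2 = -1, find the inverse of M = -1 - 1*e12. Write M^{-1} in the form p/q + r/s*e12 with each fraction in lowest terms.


M = -1 - 1*e12, where e12^2 = -1.
Since M commutes with its reverse ~M = a - b*e12, M * ~M = a^2 - b^2*e12^2 = a^2 + b^2.
So M^{-1} = ~M / (a^2 + b^2) = (a - b*e12)/(a^2 + b^2).
a^2 + b^2 = 1 + 1 = 2
Scalar part = -1/2 = -1/2
Bivector coeff = 1/2 = 1/2
M^{-1} = -1/2 + 1/2*e12


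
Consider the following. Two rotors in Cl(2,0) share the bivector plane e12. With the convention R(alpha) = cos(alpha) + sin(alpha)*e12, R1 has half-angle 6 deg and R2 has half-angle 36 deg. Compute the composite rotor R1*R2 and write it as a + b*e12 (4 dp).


Same-plane rotors commute and their half-angles add:
R1*R2 = cos(a1 + a2) + sin(a1 + a2)*e12.
a1 + a2 = 6 + 36 = 42 deg
cos(42 deg) = 0.7431
sin(42 deg) = 0.6691
R1*R2 = 0.7431 + 0.6691*e12


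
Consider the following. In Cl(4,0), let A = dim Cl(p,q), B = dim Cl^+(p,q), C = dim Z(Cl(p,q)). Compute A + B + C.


n = 4 + 0 = 4
Total dim = 2^4 = 16
Even subalgebra dim = 2^3 = 8
n is even, so center dim = 1
Sum = 16 + 8 + 1 = 25


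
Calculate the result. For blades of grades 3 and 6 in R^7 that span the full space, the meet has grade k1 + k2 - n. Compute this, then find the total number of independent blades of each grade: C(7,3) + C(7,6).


Meet grade = grade(A) + grade(B) - n
= 3 + 6 - 7 = 2
C(7,3) = 35
C(7,6) = 7
dim_A + dim_B = 35 + 7 = 42


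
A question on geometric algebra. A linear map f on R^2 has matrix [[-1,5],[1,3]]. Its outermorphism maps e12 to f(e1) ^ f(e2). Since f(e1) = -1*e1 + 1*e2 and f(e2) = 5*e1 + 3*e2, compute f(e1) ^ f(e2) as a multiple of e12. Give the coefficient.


The outermorphism of a linear map f sends e1^e2 to f(e1)^f(e2).
f(e1) = -1*e1 + 1*e2
f(e2) = 5*e1 + 3*e2
f(e1) ^ f(e2) = (-1*e1 + 1*e2) ^ (5*e1 + 3*e2)
= (-1)*3*e12 + 1*5*e21
= (-3 - 5)*e12
= -8*e12
Coefficient = -8


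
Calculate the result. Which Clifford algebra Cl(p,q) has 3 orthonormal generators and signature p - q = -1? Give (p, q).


We need p + q = 3 and p - q = -1.
Adding: 2p = 3 + (-1) = 2, so p = 1.
Then q = 3 - 1 = 2.
(p, q) = (1, 2)


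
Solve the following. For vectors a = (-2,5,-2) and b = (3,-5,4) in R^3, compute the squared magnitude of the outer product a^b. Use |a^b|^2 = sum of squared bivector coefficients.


a wedge b = (a1*b2 - a2*b1)*e12 + (a1*b3 - a3*b1)*e13 + (a2*b3 - a3*b2)*e23
e12 coeff: (-2)*(-5) - 5*3 = 10 - 15 = -5
e13 coeff: (-2)*4 - (-2)*3 = -8 - (-6) = -2
e23 coeff: 5*4 - (-2)*(-5) = 20 - 10 = 10
|a wedge b|^2 = (-5)^2 + (-2)^2 + 10^2
= 25 + 4 + 100
= 129
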